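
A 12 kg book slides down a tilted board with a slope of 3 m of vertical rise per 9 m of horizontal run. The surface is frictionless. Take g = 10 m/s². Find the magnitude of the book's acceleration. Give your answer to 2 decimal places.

3.16 m/s²

Resolving the weight along the incline: the component pulling the book down the slope is mg sin 18.43° = 12 × 10 × 0.3162 = 37.944 N, and the normal force is N = mg cos 18.43° = 12 × 10 × 0.9487 = 113.844 N.
With no friction the net force along the incline is 37.944 N, so a = g sin 18.43° = 37.944 / 12 = 3.1620 m/s².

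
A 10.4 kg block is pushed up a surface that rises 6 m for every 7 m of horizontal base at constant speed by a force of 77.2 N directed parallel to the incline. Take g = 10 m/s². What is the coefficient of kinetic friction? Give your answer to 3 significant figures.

0.121

At constant speed ΣF = 0 along the incline. The applied 77.2 N acts up the slope; the weight component mg sin 40.60° = 67.682 N and kinetic friction μN both act down the slope.
So 77.2 = 67.682 + μ × 78.963, giving μ = (77.2 − 67.682) / 78.963 = 0.1205.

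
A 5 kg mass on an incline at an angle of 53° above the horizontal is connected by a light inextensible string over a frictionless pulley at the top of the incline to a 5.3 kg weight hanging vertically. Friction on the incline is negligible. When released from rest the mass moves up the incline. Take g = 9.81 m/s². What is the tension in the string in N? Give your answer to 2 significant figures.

For the mass on the incline: the weight component along the slope is m₁g sin 53° = 5 × 9.81 × 0.7986 = 39.171 N and the normal force is N = m₁g cos 53° = 29.519 N.
Newton's second law for the mass (up-slope positive): T − 39.171 = 5 a. For the hanging weight (downward positive): 5.3 × 9.81 − T = 5.3 a.
Adding the two equations eliminates T: 12.822 = 10.3 a, so a = 1.2449 m/s².
Then from the hanging weight's equation, T = 5.3 × (9.81 − 1.2449) = 45.395 N.

45 N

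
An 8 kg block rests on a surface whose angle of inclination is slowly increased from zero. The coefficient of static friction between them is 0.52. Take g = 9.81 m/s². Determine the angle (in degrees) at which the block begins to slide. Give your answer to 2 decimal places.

At the threshold of sliding, static friction is at its maximum μ_s N and exactly balances the weight component along the incline: mg sin θ = μ_s mg cos θ.
Hence tan θ = μ_s = 0.52, so θ = arctan(0.52) = 27.4744°.

27.47°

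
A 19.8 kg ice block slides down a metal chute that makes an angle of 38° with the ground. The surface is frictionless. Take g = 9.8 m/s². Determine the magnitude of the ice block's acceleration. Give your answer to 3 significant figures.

6.03 m/s²

Resolving the weight along the incline: the component pulling the ice block down the slope is mg sin 38° = 19.8 × 9.8 × 0.6157 = 119.470 N, and the normal force is N = mg cos 38° = 19.8 × 9.8 × 0.7880 = 152.904 N.
With no friction the net force along the incline is 119.470 N, so a = g sin 38° = 119.470 / 19.8 = 6.0338 m/s².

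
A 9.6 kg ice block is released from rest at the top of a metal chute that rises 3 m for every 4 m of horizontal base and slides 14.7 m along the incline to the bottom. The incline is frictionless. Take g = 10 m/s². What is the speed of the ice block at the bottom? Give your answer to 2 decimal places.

13.28 m/s

The weight component along the incline is mg sin 36.87° = 57.600 N and the normal force is N = mg cos 36.87° = 76.800 N.
With no friction, a = g sin 36.87° = 6.0000 m/s².
Starting from rest over a distance of 14.7 m, v² = 2aL = 2 × 6.0000 × 14.7 = 176.4000, so v = 13.2816 m/s.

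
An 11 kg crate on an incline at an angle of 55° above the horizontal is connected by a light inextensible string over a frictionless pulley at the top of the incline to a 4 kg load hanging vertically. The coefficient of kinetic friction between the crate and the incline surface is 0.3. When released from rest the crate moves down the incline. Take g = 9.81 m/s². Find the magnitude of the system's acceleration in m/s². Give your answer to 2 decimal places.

For the crate on the incline: the weight component along the slope is m₁g sin 55° = 11 × 9.81 × 0.8192 = 88.400 N and the normal force is N = m₁g cos 55° = 61.895 N.
Kinetic friction opposes the crate's motion down the incline: f = μN = 0.3 × 61.895 = 18.569 N acting up the slope.
Newton's second law for the crate (down-slope positive): 88.400 − 18.569 − T = 11 a. For the hanging load (upward positive): T − 4 × 9.81 = 4 a.
Adding the two equations eliminates T: 30.591 = 15 a, so a = 2.0394 m/s².

2.04 m/s²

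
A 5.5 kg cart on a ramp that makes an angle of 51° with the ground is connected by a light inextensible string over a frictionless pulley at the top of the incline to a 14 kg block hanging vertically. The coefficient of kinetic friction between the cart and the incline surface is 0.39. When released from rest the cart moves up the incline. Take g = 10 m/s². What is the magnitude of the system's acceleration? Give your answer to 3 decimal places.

4.295 m/s²

For the cart on the incline: the weight component along the slope is m₁g sin 51° = 5.5 × 10 × 0.7771 = 42.740 N and the normal force is N = m₁g cos 51° = 34.613 N.
Kinetic friction opposes the cart's motion up the incline: f = μN = 0.39 × 34.613 = 13.499 N acting down the slope.
Newton's second law for the cart (up-slope positive): T − 42.740 − 13.499 = 5.5 a. For the hanging block (downward positive): 14 × 10 − T = 14 a.
Adding the two equations eliminates T: 83.761 = 19.5 a, so a = 4.2954 m/s².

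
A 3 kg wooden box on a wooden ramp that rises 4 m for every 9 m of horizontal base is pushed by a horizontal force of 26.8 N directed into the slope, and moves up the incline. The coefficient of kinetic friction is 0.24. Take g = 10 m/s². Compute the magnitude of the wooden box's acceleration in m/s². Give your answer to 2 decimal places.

The horizontal push has components F cos 23.96° = 26.8 × 0.9138 = 24.490 N up the incline and F sin 23.96° = 26.8 × 0.4061 = 10.883 N pressing into the surface.
The normal force is therefore N = mg cos 23.96° + F sin 23.96° = 27.414 + 10.883 = 38.297 N, and kinetic friction down the slope is μN = 0.24 × 38.297 = 9.191 N.
Along the incline: F cos 23.96° − mg sin 23.96° − μN = ma, so 24.490 − 12.183 − 9.191 = 3 a, giving a = 1.0387 m/s².

1.04 m/s²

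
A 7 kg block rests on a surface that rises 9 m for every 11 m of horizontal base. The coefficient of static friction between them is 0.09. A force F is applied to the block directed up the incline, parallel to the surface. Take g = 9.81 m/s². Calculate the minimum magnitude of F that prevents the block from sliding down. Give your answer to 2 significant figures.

39 N

The normal force is N = mg cos 39.29° = 53.148 N. With F at its minimum the block is on the verge of sliding down, so static friction is at its maximum μ_s N = 0.09 × 53.148 = 4.783 N and acts up the slope.
Equilibrium along the incline: F + μ_s N = mg sin 39.29°, so F = 43.484 − 4.783 = 38.701 N.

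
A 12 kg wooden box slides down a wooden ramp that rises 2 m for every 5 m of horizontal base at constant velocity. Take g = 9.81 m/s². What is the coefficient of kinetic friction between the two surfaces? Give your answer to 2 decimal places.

0.40

At constant velocity the net force along the incline is zero: mg sin 21.80° = μ mg cos 21.80°.
So μ = tan 21.80° = 0.3714 / 0.9285 = 0.4000.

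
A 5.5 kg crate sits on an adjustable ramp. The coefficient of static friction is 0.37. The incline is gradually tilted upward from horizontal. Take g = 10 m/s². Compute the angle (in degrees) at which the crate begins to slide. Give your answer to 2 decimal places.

At the threshold of sliding, static friction is at its maximum μ_s N and exactly balances the weight component along the incline: mg sin θ = μ_s mg cos θ.
Hence tan θ = μ_s = 0.37, so θ = arctan(0.37) = 20.3045°.

20.30°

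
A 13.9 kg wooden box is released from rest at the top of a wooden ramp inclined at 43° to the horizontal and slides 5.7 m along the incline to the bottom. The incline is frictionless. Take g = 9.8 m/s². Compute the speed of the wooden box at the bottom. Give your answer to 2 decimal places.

8.73 m/s

The weight component along the incline is mg sin 43° = 92.902 N and the normal force is N = mg cos 43° = 99.625 N.
With no friction, a = g sin 43° = 6.6836 m/s².
Starting from rest over a distance of 5.7 m, v² = 2aL = 2 × 6.6836 × 5.7 = 76.1930, so v = 8.7289 m/s.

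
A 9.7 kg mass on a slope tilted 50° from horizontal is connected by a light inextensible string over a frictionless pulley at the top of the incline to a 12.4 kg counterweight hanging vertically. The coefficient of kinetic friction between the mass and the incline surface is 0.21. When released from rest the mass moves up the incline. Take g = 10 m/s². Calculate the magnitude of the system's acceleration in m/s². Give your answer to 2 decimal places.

For the mass on the incline: the weight component along the slope is m₁g sin 50° = 9.7 × 10 × 0.7660 = 74.302 N and the normal force is N = m₁g cos 50° = 62.350 N.
Kinetic friction opposes the mass's motion up the incline: f = μN = 0.21 × 62.350 = 13.094 N acting down the slope.
Newton's second law for the mass (up-slope positive): T − 74.302 − 13.094 = 9.7 a. For the hanging counterweight (downward positive): 12.4 × 10 − T = 12.4 a.
Adding the two equations eliminates T: 36.604 = 22.1 a, so a = 1.6563 m/s².

1.66 m/s²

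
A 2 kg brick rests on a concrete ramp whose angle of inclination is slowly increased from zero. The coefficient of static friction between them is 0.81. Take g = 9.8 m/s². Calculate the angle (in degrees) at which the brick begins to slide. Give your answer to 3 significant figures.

At the threshold of sliding, static friction is at its maximum μ_s N and exactly balances the weight component along the incline: mg sin θ = μ_s mg cos θ.
Hence tan θ = μ_s = 0.81, so θ = arctan(0.81) = 39.0075°.

39.0°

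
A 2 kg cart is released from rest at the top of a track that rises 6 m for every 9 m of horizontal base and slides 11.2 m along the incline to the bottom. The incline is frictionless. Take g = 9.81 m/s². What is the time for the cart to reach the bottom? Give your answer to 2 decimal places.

2.03 s

The weight component along the incline is mg sin 33.69° = 10.883 N and the normal force is N = mg cos 33.69° = 16.325 N.
With no friction, a = g sin 33.69° = 5.4416 m/s².
Starting from rest, L = ½at², so t = √(2L/a) = √(2 × 11.2 / 5.4416) = 2.0289 s.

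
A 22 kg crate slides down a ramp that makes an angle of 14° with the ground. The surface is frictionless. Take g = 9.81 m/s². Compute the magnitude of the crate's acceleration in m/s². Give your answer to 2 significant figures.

2.4 m/s²

Resolving the weight along the incline: the component pulling the crate down the slope is mg sin 14° = 22 × 9.81 × 0.2419 = 52.207 N, and the normal force is N = mg cos 14° = 22 × 9.81 × 0.9703 = 209.410 N.
With no friction the net force along the incline is 52.207 N, so a = g sin 14° = 52.207 / 22 = 2.3730 m/s².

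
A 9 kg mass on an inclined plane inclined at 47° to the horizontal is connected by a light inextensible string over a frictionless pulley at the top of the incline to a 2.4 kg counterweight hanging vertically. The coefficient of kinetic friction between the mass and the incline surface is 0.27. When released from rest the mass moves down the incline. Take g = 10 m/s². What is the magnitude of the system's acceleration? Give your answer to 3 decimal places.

For the mass on the incline: the weight component along the slope is m₁g sin 47° = 9 × 10 × 0.7314 = 65.826 N and the normal force is N = m₁g cos 47° = 61.380 N.
Kinetic friction opposes the mass's motion down the incline: f = μN = 0.27 × 61.380 = 16.573 N acting up the slope.
Newton's second law for the mass (down-slope positive): 65.826 − 16.573 − T = 9 a. For the hanging counterweight (upward positive): T − 2.4 × 10 = 2.4 a.
Adding the two equations eliminates T: 25.253 = 11.4 a, so a = 2.2152 m/s².

2.215 m/s²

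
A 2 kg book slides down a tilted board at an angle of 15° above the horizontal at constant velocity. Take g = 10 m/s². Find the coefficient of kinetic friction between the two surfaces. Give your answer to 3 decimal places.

At constant velocity the net force along the incline is zero: mg sin 15° = μ mg cos 15°.
So μ = tan 15° = 0.2588 / 0.9659 = 0.2679.

0.268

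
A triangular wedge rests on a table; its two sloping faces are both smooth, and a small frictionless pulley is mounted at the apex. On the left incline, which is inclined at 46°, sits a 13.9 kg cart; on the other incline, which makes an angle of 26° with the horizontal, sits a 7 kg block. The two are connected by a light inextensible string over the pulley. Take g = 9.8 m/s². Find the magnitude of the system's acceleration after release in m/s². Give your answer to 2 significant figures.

Resolve each weight along its own incline: the 13.9 kg mass has component 13.9 × 9.8 × sin 46° = 97.988 N down its slope, and the 7 kg mass has 7 × 9.8 × sin 26° = 30.072 N down its slope.
The 13.9 kg side's 97.988 N exceeds the other side's 30.072 N, so that mass slides down and the 7 kg mass slides up. Taking that direction as positive, Newton's second law for the whole system gives 97.988 − 30.072 = (13.9 + 7) a, so a = 67.916 / 20.9 = 3.2496 m/s².

3.2 m/s²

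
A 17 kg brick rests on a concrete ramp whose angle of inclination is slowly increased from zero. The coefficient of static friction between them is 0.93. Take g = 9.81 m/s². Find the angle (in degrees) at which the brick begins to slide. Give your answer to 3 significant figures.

42.9°

At the threshold of sliding, static friction is at its maximum μ_s N and exactly balances the weight component along the incline: mg sin θ = μ_s mg cos θ.
Hence tan θ = μ_s = 0.93, so θ = arctan(0.93) = 42.9228°.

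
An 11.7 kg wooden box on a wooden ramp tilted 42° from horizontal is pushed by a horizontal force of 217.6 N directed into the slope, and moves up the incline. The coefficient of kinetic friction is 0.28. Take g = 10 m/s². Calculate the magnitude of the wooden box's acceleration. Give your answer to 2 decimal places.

1.56 m/s²

The horizontal push has components F cos 42° = 217.6 × 0.7431 = 161.699 N up the incline and F sin 42° = 217.6 × 0.6691 = 145.596 N pressing into the surface.
The normal force is therefore N = mg cos 42° + F sin 42° = 86.943 + 145.596 = 232.539 N, and kinetic friction down the slope is μN = 0.28 × 232.539 = 65.111 N.
Along the incline: F cos 42° − mg sin 42° − μN = ma, so 161.699 − 78.285 − 65.111 = 11.7 a, giving a = 1.5644 m/s².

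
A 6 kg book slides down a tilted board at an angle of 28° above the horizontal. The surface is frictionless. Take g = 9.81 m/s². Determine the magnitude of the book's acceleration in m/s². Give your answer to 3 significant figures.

4.61 m/s²

Resolving the weight along the incline: the component pulling the book down the slope is mg sin 28° = 6 × 9.81 × 0.4695 = 27.635 N, and the normal force is N = mg cos 28° = 6 × 9.81 × 0.8829 = 51.967 N.
With no friction the net force along the incline is 27.635 N, so a = g sin 28° = 27.635 / 6 = 4.6058 m/s².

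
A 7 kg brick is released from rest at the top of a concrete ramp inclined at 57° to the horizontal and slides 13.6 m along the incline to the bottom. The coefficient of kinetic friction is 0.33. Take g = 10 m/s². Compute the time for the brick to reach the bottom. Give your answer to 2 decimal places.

2.03 s

The weight component along the incline is mg sin 57° = 58.707 N and the normal force is N = mg cos 57° = 38.125 N.
Friction up the slope is f = μN = 0.33 × 38.125 = 12.581 N, so the net downslope force is 58.707 − 12.581 = 46.126 N and a = 46.126 / 7 = 6.5894 m/s².
Starting from rest, L = ½at², so t = √(2L/a) = √(2 × 13.6 / 6.5894) = 2.0317 s.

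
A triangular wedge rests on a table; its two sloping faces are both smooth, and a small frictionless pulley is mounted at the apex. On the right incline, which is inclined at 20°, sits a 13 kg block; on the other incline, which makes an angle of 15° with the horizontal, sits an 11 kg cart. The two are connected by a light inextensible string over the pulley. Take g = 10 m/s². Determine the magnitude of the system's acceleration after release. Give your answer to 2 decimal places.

0.67 m/s²

Resolve each weight along its own incline: the 13 kg mass has component 13 × 10 × sin 20° = 44.463 N down its slope, and the 11 kg mass has 11 × 10 × sin 15° = 28.470 N down its slope.
The 13 kg side's 44.463 N exceeds the other side's 28.470 N, so that mass slides down and the 11 kg mass slides up. Taking that direction as positive, Newton's second law for the whole system gives 44.463 − 28.470 = (13 + 11) a, so a = 15.993 / 24 = 0.6664 m/s².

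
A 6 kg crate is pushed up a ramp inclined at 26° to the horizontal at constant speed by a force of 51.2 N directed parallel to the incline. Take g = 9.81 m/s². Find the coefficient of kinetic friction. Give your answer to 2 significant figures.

At constant speed ΣF = 0 along the incline. The applied 51.2 N acts up the slope; the weight component mg sin 26° = 25.803 N and kinetic friction μN both act down the slope.
So 51.2 = 25.803 + μ × 52.903, giving μ = (51.2 − 25.803) / 52.903 = 0.4801.

0.48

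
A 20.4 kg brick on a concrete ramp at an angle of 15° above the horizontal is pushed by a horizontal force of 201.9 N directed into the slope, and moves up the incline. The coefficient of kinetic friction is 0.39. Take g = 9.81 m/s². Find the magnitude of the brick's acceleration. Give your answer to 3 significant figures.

The horizontal push has components F cos 15° = 201.9 × 0.9659 = 195.015 N up the incline and F sin 15° = 201.9 × 0.2588 = 52.252 N pressing into the surface.
The normal force is therefore N = mg cos 15° + F sin 15° = 193.300 + 52.252 = 245.552 N, and kinetic friction down the slope is μN = 0.39 × 245.552 = 95.765 N.
Along the incline: F cos 15° − mg sin 15° − μN = ma, so 195.015 − 51.792 − 95.765 = 20.4 a, giving a = 2.3264 m/s².

2.33 m/s²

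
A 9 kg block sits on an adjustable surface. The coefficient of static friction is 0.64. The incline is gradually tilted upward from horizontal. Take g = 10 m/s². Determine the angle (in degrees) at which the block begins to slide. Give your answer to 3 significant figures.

32.6°

At the threshold of sliding, static friction is at its maximum μ_s N and exactly balances the weight component along the incline: mg sin θ = μ_s mg cos θ.
Hence tan θ = μ_s = 0.64, so θ = arctan(0.64) = 32.6192°.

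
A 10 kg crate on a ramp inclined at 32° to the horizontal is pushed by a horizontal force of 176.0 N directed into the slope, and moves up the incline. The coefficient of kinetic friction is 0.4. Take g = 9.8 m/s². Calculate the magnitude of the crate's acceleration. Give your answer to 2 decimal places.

The horizontal push has components F cos 32° = 176.0 × 0.8480 = 149.248 N up the incline and F sin 32° = 176.0 × 0.5299 = 93.262 N pressing into the surface.
The normal force is therefore N = mg cos 32° + F sin 32° = 83.104 + 93.262 = 176.366 N, and kinetic friction down the slope is μN = 0.4 × 176.366 = 70.546 N.
Along the incline: F cos 32° − mg sin 32° − μN = ma, so 149.248 − 51.930 − 70.546 = 10 a, giving a = 2.6772 m/s².

2.68 m/s²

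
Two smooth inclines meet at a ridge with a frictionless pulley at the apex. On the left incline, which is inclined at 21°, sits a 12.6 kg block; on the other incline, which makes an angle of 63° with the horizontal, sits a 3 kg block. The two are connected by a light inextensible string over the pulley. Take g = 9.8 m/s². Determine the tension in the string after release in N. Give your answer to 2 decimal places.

Resolve each weight along its own incline: the 12.6 kg mass has component 12.6 × 9.8 × sin 21° = 44.251 N down its slope, and the 3 kg mass has 3 × 9.8 × sin 63° = 26.196 N down its slope.
The 12.6 kg side's 44.251 N exceeds the other side's 26.196 N, so that mass slides down and the 3 kg mass slides up. Taking that direction as positive, Newton's second law for the whole system gives 44.251 − 26.196 = (12.6 + 3) a, so a = 18.055 / 15.6 = 1.1574 m/s².
For the 3 kg mass (up-slope positive): T − 26.196 = 3 × 1.1574, so T = 29.668 N.

29.67 N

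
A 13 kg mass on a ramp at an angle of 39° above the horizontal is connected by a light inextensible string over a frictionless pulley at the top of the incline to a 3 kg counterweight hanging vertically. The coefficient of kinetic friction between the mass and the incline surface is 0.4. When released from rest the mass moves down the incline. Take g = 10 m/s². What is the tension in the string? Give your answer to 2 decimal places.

For the mass on the incline: the weight component along the slope is m₁g sin 39° = 13 × 10 × 0.6293 = 81.809 N and the normal force is N = m₁g cos 39° = 101.029 N.
Kinetic friction opposes the mass's motion down the incline: f = μN = 0.4 × 101.029 = 40.412 N acting up the slope.
Newton's second law for the mass (down-slope positive): 81.809 − 40.412 − T = 13 a. For the hanging counterweight (upward positive): T − 3 × 10 = 3 a.
Adding the two equations eliminates T: 11.397 = 16 a, so a = 0.7123 m/s².
Then from the hanging counterweight's equation, T = 3 × (10 + 0.7123) = 32.137 N.

32.14 N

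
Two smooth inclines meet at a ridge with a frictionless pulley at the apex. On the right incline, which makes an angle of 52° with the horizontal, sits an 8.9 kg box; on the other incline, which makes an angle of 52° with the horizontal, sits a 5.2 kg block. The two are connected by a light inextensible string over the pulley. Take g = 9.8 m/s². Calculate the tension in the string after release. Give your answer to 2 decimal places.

50.69 N

Resolve each weight along its own incline: the 8.9 kg mass has component 8.9 × 9.8 × sin 52° = 68.730 N down its slope, and the 5.2 kg mass has 5.2 × 9.8 × sin 52° = 40.157 N down its slope.
The 8.9 kg side's 68.730 N exceeds the other side's 40.157 N, so that mass slides down and the 5.2 kg mass slides up. Taking that direction as positive, Newton's second law for the whole system gives 68.730 − 40.157 = (8.9 + 5.2) a, so a = 28.573 / 14.1 = 2.0265 m/s².
For the 5.2 kg mass (up-slope positive): T − 40.157 = 5.2 × 2.0265, so T = 50.695 N.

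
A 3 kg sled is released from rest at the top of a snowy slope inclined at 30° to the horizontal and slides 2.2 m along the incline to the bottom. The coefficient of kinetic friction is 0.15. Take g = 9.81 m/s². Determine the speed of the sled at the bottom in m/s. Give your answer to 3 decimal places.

The weight component along the incline is mg sin 30° = 14.715 N and the normal force is N = mg cos 30° = 25.487 N.
Friction up the slope is f = μN = 0.15 × 25.487 = 3.823 N, so the net downslope force is 14.715 − 3.823 = 10.892 N and a = 10.892 / 3 = 3.6307 m/s².
Starting from rest over a distance of 2.2 m, v² = 2aL = 2 × 3.6307 × 2.2 = 15.9751, so v = 3.9969 m/s.

3.997 m/s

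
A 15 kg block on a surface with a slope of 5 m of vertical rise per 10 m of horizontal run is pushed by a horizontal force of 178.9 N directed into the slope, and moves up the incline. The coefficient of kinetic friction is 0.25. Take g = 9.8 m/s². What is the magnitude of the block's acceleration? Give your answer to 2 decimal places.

2.76 m/s²

The horizontal push has components F cos 26.57° = 178.9 × 0.8944 = 160.008 N up the incline and F sin 26.57° = 178.9 × 0.4472 = 80.004 N pressing into the surface.
The normal force is therefore N = mg cos 26.57° + F sin 26.57° = 131.477 + 80.004 = 211.481 N, and kinetic friction down the slope is μN = 0.25 × 211.481 = 52.870 N.
Along the incline: F cos 26.57° − mg sin 26.57° − μN = ma, so 160.008 − 65.738 − 52.870 = 15 a, giving a = 2.7600 m/s².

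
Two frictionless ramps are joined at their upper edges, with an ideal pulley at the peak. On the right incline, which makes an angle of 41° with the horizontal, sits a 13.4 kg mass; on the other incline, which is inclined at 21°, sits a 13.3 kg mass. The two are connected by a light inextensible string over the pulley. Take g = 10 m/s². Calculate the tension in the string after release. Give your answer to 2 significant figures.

68 N

Resolve each weight along its own incline: the 13.4 kg mass has component 13.4 × 10 × sin 41° = 87.912 N down its slope, and the 13.3 kg mass has 13.3 × 10 × sin 21° = 47.663 N down its slope.
The 13.4 kg side's 87.912 N exceeds the other side's 47.663 N, so that mass slides down and the 13.3 kg mass slides up. Taking that direction as positive, Newton's second law for the whole system gives 87.912 − 47.663 = (13.4 + 13.3) a, so a = 40.249 / 26.7 = 1.5075 m/s².
For the 13.3 kg mass (up-slope positive): T − 47.663 = 13.3 × 1.5075, so T = 67.713 N.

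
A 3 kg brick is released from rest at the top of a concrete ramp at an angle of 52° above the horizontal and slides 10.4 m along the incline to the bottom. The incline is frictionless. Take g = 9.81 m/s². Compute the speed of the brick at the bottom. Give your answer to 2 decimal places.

The weight component along the incline is mg sin 52° = 23.191 N and the normal force is N = mg cos 52° = 18.119 N.
With no friction, a = g sin 52° = 7.7304 m/s².
Starting from rest over a distance of 10.4 m, v² = 2aL = 2 × 7.7304 × 10.4 = 160.7923, so v = 12.6804 m/s.

12.68 m/s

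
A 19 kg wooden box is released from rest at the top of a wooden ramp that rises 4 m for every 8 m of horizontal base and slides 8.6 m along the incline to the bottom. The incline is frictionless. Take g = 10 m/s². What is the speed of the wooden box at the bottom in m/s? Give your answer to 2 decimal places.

The weight component along the incline is mg sin 26.57° = 84.971 N and the normal force is N = mg cos 26.57° = 169.941 N.
With no friction, a = g sin 26.57° = 4.4721 m/s².
Starting from rest over a distance of 8.6 m, v² = 2aL = 2 × 4.4721 × 8.6 = 76.9201, so v = 8.7704 m/s.

8.77 m/s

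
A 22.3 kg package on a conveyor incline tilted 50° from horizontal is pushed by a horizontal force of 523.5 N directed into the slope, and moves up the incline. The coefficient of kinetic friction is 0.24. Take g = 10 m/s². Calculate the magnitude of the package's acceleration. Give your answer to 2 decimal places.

The horizontal push has components F cos 50° = 523.5 × 0.6428 = 336.506 N up the incline and F sin 50° = 523.5 × 0.7660 = 401.001 N pressing into the surface.
The normal force is therefore N = mg cos 50° + F sin 50° = 143.344 + 401.001 = 544.345 N, and kinetic friction down the slope is μN = 0.24 × 544.345 = 130.643 N.
Along the incline: F cos 50° − mg sin 50° − μN = ma, so 336.506 − 170.818 − 130.643 = 22.3 a, giving a = 1.5715 m/s².

1.57 m/s²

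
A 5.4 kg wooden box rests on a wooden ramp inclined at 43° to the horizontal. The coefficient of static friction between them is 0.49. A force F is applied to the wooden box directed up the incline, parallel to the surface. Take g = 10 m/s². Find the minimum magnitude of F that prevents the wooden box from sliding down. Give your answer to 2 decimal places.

The normal force is N = mg cos 43° = 39.493 N. With F at its minimum the wooden box is on the verge of sliding down, so static friction is at its maximum μ_s N = 0.49 × 39.493 = 19.352 N and acts up the slope.
Equilibrium along the incline: F + μ_s N = mg sin 43°, so F = 36.828 − 19.352 = 17.476 N.

17.48 N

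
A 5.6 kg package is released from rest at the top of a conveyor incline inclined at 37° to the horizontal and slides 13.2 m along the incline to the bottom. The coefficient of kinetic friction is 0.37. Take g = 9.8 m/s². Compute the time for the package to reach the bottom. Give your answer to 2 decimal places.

2.97 s

The weight component along the incline is mg sin 37° = 33.028 N and the normal force is N = mg cos 37° = 43.829 N.
Friction up the slope is f = μN = 0.37 × 43.829 = 16.217 N, so the net downslope force is 33.028 − 16.217 = 16.811 N and a = 16.811 / 5.6 = 3.0020 m/s².
Starting from rest, L = ½at², so t = √(2L/a) = √(2 × 13.2 / 3.0020) = 2.9655 s.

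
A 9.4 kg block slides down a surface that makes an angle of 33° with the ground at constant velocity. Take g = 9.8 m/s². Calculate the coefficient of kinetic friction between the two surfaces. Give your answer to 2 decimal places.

At constant velocity the net force along the incline is zero: mg sin 33° = μ mg cos 33°.
So μ = tan 33° = 0.5446 / 0.8387 = 0.6493.

0.65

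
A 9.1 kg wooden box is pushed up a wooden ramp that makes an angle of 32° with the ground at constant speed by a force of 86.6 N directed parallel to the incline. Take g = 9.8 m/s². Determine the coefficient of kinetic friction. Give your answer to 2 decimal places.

At constant speed ΣF = 0 along the incline. The applied 86.6 N acts up the slope; the weight component mg sin 32° = 47.258 N and kinetic friction μN both act down the slope.
So 86.6 = 47.258 + μ × 75.629, giving μ = (86.6 − 47.258) / 75.629 = 0.5202.

0.52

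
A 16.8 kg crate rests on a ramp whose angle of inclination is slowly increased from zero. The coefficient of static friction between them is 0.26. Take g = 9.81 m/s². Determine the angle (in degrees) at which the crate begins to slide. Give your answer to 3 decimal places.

At the threshold of sliding, static friction is at its maximum μ_s N and exactly balances the weight component along the incline: mg sin θ = μ_s mg cos θ.
Hence tan θ = μ_s = 0.26, so θ = arctan(0.26) = 14.5742°.

14.574°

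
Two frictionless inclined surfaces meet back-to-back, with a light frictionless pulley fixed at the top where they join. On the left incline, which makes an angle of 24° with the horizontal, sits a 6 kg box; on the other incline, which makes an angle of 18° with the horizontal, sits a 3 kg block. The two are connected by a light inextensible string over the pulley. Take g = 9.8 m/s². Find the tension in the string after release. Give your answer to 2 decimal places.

14.03 N

Resolve each weight along its own incline: the 6 kg mass has component 6 × 9.8 × sin 24° = 23.916 N down its slope, and the 3 kg mass has 3 × 9.8 × sin 18° = 9.085 N down its slope.
The 6 kg side's 23.916 N exceeds the other side's 9.085 N, so that mass slides down and the 3 kg mass slides up. Taking that direction as positive, Newton's second law for the whole system gives 23.916 − 9.085 = (6 + 3) a, so a = 14.831 / 9 = 1.6479 m/s².
For the 3 kg mass (up-slope positive): T − 9.085 = 3 × 1.6479, so T = 14.029 N.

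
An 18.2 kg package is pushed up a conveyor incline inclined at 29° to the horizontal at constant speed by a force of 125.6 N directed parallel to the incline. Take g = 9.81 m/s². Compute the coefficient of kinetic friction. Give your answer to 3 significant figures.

0.250

At constant speed ΣF = 0 along the incline. The applied 125.6 N acts up the slope; the weight component mg sin 29° = 86.559 N and kinetic friction μN both act down the slope.
So 125.6 = 86.559 + μ × 156.156, giving μ = (125.6 − 86.559) / 156.156 = 0.2500.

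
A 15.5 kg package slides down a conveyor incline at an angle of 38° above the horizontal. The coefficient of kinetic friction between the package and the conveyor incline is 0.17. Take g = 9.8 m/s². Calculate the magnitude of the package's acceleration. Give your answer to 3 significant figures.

Resolving the weight along the incline: the component pulling the package down the slope is mg sin 38° = 15.5 × 9.8 × 0.6157 = 93.525 N, and the normal force is N = mg cos 38° = 15.5 × 9.8 × 0.7880 = 119.697 N.
Kinetic friction acts up the slope with magnitude f = μN = 0.17 × 119.697 = 20.348 N.
Net force along the incline is 93.525 − 20.348 = 73.177 N, so a = 73.177 / 15.5 = 4.7211 m/s².

4.72 m/s²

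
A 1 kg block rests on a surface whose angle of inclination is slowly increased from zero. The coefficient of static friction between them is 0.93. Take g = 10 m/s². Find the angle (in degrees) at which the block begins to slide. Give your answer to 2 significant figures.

At the threshold of sliding, static friction is at its maximum μ_s N and exactly balances the weight component along the incline: mg sin θ = μ_s mg cos θ.
Hence tan θ = μ_s = 0.93, so θ = arctan(0.93) = 42.9228°.

43°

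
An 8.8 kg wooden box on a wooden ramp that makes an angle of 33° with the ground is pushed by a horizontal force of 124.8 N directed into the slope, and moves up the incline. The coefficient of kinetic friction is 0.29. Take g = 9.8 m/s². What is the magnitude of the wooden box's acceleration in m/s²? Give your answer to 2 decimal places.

The horizontal push has components F cos 33° = 124.8 × 0.8387 = 104.670 N up the incline and F sin 33° = 124.8 × 0.5446 = 67.966 N pressing into the surface.
The normal force is therefore N = mg cos 33° + F sin 33° = 72.329 + 67.966 = 140.295 N, and kinetic friction down the slope is μN = 0.29 × 140.295 = 40.686 N.
Along the incline: F cos 33° − mg sin 33° − μN = ma, so 104.670 − 46.966 − 40.686 = 8.8 a, giving a = 1.9339 m/s².

1.93 m/s²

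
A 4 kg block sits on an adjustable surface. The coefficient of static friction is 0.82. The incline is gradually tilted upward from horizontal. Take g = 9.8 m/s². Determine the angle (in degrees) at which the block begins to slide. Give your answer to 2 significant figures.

At the threshold of sliding, static friction is at its maximum μ_s N and exactly balances the weight component along the incline: mg sin θ = μ_s mg cos θ.
Hence tan θ = μ_s = 0.82, so θ = arctan(0.82) = 39.3518°.

39°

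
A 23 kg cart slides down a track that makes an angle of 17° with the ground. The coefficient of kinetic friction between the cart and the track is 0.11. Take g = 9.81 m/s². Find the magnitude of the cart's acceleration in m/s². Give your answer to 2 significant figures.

1.8 m/s²

Resolving the weight along the incline: the component pulling the cart down the slope is mg sin 17° = 23 × 9.81 × 0.2924 = 65.974 N, and the normal force is N = mg cos 17° = 23 × 9.81 × 0.9563 = 215.770 N.
Kinetic friction acts up the slope with magnitude f = μN = 0.11 × 215.770 = 23.735 N.
Net force along the incline is 65.974 − 23.735 = 42.239 N, so a = 42.239 / 23 = 1.8365 m/s².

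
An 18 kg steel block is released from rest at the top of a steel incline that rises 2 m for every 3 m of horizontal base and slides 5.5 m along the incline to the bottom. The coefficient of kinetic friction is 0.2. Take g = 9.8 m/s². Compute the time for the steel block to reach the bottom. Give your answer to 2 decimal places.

The weight component along the incline is mg sin 33.69° = 97.849 N and the normal force is N = mg cos 33.69° = 146.774 N.
Friction up the slope is f = μN = 0.2 × 146.774 = 29.355 N, so the net downslope force is 97.849 − 29.355 = 68.494 N and a = 68.494 / 18 = 3.8052 m/s².
Starting from rest, L = ½at², so t = √(2L/a) = √(2 × 5.5 / 3.8052) = 1.7002 s.

1.70 s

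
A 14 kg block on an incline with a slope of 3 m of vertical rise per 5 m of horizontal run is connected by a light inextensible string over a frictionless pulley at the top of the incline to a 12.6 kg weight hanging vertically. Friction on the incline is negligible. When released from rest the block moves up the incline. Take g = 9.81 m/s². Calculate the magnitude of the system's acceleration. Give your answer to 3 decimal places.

1.990 m/s²

For the block on the incline: the weight component along the slope is m₁g sin 30.96° = 14 × 9.81 × 0.5145 = 70.661 N and the normal force is N = m₁g cos 30.96° = 117.768 N.
Newton's second law for the block (up-slope positive): T − 70.661 = 14 a. For the hanging weight (downward positive): 12.6 × 9.81 − T = 12.6 a.
Adding the two equations eliminates T: 52.945 = 26.6 a, so a = 1.9904 m/s².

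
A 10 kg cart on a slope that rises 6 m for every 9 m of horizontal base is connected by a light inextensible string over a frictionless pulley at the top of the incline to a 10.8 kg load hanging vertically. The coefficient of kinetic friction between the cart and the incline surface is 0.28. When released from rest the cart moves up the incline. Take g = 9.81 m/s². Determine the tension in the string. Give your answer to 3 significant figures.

91.1 N

For the cart on the incline: the weight component along the slope is m₁g sin 33.69° = 10 × 9.81 × 0.5547 = 54.416 N and the normal force is N = m₁g cos 33.69° = 81.624 N.
Kinetic friction opposes the cart's motion up the incline: f = μN = 0.28 × 81.624 = 22.855 N acting down the slope.
Newton's second law for the cart (up-slope positive): T − 54.416 − 22.855 = 10 a. For the hanging load (downward positive): 10.8 × 9.81 − T = 10.8 a.
Adding the two equations eliminates T: 28.677 = 20.8 a, so a = 1.3787 m/s².
Then from the hanging load's equation, T = 10.8 × (9.81 − 1.3787) = 91.058 N.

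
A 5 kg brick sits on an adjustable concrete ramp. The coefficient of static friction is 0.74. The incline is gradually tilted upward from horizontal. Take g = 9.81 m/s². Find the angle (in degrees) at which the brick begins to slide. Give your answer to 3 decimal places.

At the threshold of sliding, static friction is at its maximum μ_s N and exactly balances the weight component along the incline: mg sin θ = μ_s mg cos θ.
Hence tan θ = μ_s = 0.74, so θ = arctan(0.74) = 36.5014°.

36.501°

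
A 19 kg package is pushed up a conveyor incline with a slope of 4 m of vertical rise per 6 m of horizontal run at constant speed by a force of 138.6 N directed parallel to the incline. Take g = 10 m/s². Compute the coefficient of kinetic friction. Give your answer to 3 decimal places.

0.210

At constant speed ΣF = 0 along the incline. The applied 138.6 N acts up the slope; the weight component mg sin 33.69° = 105.393 N and kinetic friction μN both act down the slope.
So 138.6 = 105.393 + μ × 158.090, giving μ = (138.6 − 105.393) / 158.090 = 0.2101.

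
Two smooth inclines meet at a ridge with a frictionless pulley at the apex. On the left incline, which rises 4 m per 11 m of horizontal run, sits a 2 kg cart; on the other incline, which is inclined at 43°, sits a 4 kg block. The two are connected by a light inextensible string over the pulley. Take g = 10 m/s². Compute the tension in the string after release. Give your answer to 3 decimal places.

Resolve each weight along its own incline: the 2 kg mass has component 2 × 10 × sin 19.98° = 6.835 N down its slope, and the 4 kg mass has 4 × 10 × sin 43° = 27.280 N down its slope.
The 4 kg side's 27.280 N exceeds the other side's 6.835 N, so that mass slides down and the 2 kg mass slides up. Taking that direction as positive, Newton's second law for the whole system gives 27.280 − 6.835 = (2 + 4) a, so a = 20.445 / 6 = 3.4075 m/s².
For the 2 kg mass (up-slope positive): T − 6.835 = 2 × 3.4075, so T = 13.650 N.

13.650 N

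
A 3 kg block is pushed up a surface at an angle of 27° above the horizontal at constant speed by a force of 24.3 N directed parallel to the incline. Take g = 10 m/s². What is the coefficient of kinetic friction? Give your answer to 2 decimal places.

At constant speed ΣF = 0 along the incline. The applied 24.3 N acts up the slope; the weight component mg sin 27° = 13.620 N and kinetic friction μN both act down the slope.
So 24.3 = 13.620 + μ × 26.730, giving μ = (24.3 − 13.620) / 26.730 = 0.3996.

0.40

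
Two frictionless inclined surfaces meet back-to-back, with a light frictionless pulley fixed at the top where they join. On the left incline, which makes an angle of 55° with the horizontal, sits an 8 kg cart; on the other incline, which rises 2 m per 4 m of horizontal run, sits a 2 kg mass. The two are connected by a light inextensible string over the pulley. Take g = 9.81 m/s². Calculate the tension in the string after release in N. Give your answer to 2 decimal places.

Resolve each weight along its own incline: the 8 kg mass has component 8 × 9.81 × sin 55° = 64.287 N down its slope, and the 2 kg mass has 2 × 9.81 × sin 26.57° = 8.774 N down its slope.
The 8 kg side's 64.287 N exceeds the other side's 8.774 N, so that mass slides down and the 2 kg mass slides up. Taking that direction as positive, Newton's second law for the whole system gives 64.287 − 8.774 = (8 + 2) a, so a = 55.513 / 10 = 5.5513 m/s².
For the 2 kg mass (up-slope positive): T − 8.774 = 2 × 5.5513, so T = 19.877 N.

19.88 N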